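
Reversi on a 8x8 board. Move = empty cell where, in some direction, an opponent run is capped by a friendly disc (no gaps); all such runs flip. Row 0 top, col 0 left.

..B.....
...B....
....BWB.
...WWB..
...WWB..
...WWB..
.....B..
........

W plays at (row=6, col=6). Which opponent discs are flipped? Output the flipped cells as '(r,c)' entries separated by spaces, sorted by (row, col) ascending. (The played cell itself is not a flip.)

Answer: (5,5)

Derivation:
Dir NW: opp run (5,5) capped by W -> flip
Dir N: first cell '.' (not opp) -> no flip
Dir NE: first cell '.' (not opp) -> no flip
Dir W: opp run (6,5), next='.' -> no flip
Dir E: first cell '.' (not opp) -> no flip
Dir SW: first cell '.' (not opp) -> no flip
Dir S: first cell '.' (not opp) -> no flip
Dir SE: first cell '.' (not opp) -> no flip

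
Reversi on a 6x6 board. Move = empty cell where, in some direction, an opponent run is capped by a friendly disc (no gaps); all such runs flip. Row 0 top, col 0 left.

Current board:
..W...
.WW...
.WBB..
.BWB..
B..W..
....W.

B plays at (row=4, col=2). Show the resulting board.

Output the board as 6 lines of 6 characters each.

Answer: ..W...
.WW...
.WBB..
.BBB..
B.BW..
....W.

Derivation:
Place B at (4,2); scan 8 dirs for brackets.
Dir NW: first cell 'B' (not opp) -> no flip
Dir N: opp run (3,2) capped by B -> flip
Dir NE: first cell 'B' (not opp) -> no flip
Dir W: first cell '.' (not opp) -> no flip
Dir E: opp run (4,3), next='.' -> no flip
Dir SW: first cell '.' (not opp) -> no flip
Dir S: first cell '.' (not opp) -> no flip
Dir SE: first cell '.' (not opp) -> no flip
All flips: (3,2)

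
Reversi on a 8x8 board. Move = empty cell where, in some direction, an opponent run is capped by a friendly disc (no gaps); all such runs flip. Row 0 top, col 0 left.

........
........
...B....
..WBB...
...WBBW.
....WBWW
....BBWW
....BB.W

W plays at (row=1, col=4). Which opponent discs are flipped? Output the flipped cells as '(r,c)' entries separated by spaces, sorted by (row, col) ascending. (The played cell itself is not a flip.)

Dir NW: first cell '.' (not opp) -> no flip
Dir N: first cell '.' (not opp) -> no flip
Dir NE: first cell '.' (not opp) -> no flip
Dir W: first cell '.' (not opp) -> no flip
Dir E: first cell '.' (not opp) -> no flip
Dir SW: opp run (2,3) capped by W -> flip
Dir S: first cell '.' (not opp) -> no flip
Dir SE: first cell '.' (not opp) -> no flip

Answer: (2,3)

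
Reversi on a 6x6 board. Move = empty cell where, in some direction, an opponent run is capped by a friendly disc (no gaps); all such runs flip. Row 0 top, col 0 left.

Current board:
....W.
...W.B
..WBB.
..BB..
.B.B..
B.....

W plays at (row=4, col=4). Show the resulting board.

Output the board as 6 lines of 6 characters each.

Answer: ....W.
...W.B
..WBB.
..BW..
.B.BW.
B.....

Derivation:
Place W at (4,4); scan 8 dirs for brackets.
Dir NW: opp run (3,3) capped by W -> flip
Dir N: first cell '.' (not opp) -> no flip
Dir NE: first cell '.' (not opp) -> no flip
Dir W: opp run (4,3), next='.' -> no flip
Dir E: first cell '.' (not opp) -> no flip
Dir SW: first cell '.' (not opp) -> no flip
Dir S: first cell '.' (not opp) -> no flip
Dir SE: first cell '.' (not opp) -> no flip
All flips: (3,3)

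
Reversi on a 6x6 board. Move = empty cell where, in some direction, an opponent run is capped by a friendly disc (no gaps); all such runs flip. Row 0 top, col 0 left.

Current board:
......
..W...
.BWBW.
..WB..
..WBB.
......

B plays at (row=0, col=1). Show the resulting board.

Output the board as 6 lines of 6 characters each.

Place B at (0,1); scan 8 dirs for brackets.
Dir NW: edge -> no flip
Dir N: edge -> no flip
Dir NE: edge -> no flip
Dir W: first cell '.' (not opp) -> no flip
Dir E: first cell '.' (not opp) -> no flip
Dir SW: first cell '.' (not opp) -> no flip
Dir S: first cell '.' (not opp) -> no flip
Dir SE: opp run (1,2) capped by B -> flip
All flips: (1,2)

Answer: .B....
..B...
.BWBW.
..WB..
..WBB.
......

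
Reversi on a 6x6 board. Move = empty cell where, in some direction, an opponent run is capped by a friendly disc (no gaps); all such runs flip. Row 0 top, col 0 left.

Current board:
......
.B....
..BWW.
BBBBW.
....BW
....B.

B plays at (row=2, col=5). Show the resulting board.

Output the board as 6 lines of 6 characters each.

Answer: ......
.B....
..BBBB
BBBBW.
....BW
....B.

Derivation:
Place B at (2,5); scan 8 dirs for brackets.
Dir NW: first cell '.' (not opp) -> no flip
Dir N: first cell '.' (not opp) -> no flip
Dir NE: edge -> no flip
Dir W: opp run (2,4) (2,3) capped by B -> flip
Dir E: edge -> no flip
Dir SW: opp run (3,4), next='.' -> no flip
Dir S: first cell '.' (not opp) -> no flip
Dir SE: edge -> no flip
All flips: (2,3) (2,4)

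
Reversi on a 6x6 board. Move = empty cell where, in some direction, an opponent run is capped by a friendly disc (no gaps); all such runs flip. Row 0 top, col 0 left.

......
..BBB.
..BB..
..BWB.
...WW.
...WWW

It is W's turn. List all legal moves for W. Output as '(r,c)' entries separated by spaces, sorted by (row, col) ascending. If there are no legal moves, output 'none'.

(0,1): no bracket -> illegal
(0,2): no bracket -> illegal
(0,3): flips 2 -> legal
(0,4): no bracket -> illegal
(0,5): no bracket -> illegal
(1,1): flips 1 -> legal
(1,5): no bracket -> illegal
(2,1): flips 1 -> legal
(2,4): flips 1 -> legal
(2,5): flips 1 -> legal
(3,1): flips 1 -> legal
(3,5): flips 1 -> legal
(4,1): no bracket -> illegal
(4,2): no bracket -> illegal
(4,5): no bracket -> illegal

Answer: (0,3) (1,1) (2,1) (2,4) (2,5) (3,1) (3,5)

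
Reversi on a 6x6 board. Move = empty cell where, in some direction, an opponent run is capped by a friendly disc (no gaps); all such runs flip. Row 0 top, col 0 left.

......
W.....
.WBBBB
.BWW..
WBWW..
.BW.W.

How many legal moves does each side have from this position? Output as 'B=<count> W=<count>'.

-- B to move --
(0,0): no bracket -> illegal
(0,1): no bracket -> illegal
(1,1): flips 1 -> legal
(1,2): no bracket -> illegal
(2,0): flips 1 -> legal
(3,0): no bracket -> illegal
(3,4): flips 2 -> legal
(4,4): flips 3 -> legal
(4,5): no bracket -> illegal
(5,0): no bracket -> illegal
(5,3): flips 4 -> legal
(5,5): no bracket -> illegal
B mobility = 5
-- W to move --
(1,1): flips 1 -> legal
(1,2): flips 1 -> legal
(1,3): flips 3 -> legal
(1,4): flips 1 -> legal
(1,5): flips 1 -> legal
(2,0): flips 1 -> legal
(3,0): flips 2 -> legal
(3,4): no bracket -> illegal
(3,5): no bracket -> illegal
(5,0): flips 2 -> legal
W mobility = 8

Answer: B=5 W=8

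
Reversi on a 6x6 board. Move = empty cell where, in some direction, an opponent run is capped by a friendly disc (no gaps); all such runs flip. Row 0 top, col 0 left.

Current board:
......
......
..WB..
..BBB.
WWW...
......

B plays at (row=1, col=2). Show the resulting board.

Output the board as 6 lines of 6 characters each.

Place B at (1,2); scan 8 dirs for brackets.
Dir NW: first cell '.' (not opp) -> no flip
Dir N: first cell '.' (not opp) -> no flip
Dir NE: first cell '.' (not opp) -> no flip
Dir W: first cell '.' (not opp) -> no flip
Dir E: first cell '.' (not opp) -> no flip
Dir SW: first cell '.' (not opp) -> no flip
Dir S: opp run (2,2) capped by B -> flip
Dir SE: first cell 'B' (not opp) -> no flip
All flips: (2,2)

Answer: ......
..B...
..BB..
..BBB.
WWW...
......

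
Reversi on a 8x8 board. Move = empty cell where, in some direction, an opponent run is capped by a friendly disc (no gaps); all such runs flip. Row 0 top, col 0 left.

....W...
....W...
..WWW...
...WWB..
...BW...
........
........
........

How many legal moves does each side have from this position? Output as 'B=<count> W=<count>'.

-- B to move --
(0,3): no bracket -> illegal
(0,5): no bracket -> illegal
(1,1): no bracket -> illegal
(1,2): no bracket -> illegal
(1,3): flips 3 -> legal
(1,5): no bracket -> illegal
(2,1): no bracket -> illegal
(2,5): flips 1 -> legal
(3,1): no bracket -> illegal
(3,2): flips 2 -> legal
(4,2): no bracket -> illegal
(4,5): flips 1 -> legal
(5,3): flips 1 -> legal
(5,4): no bracket -> illegal
(5,5): no bracket -> illegal
B mobility = 5
-- W to move --
(2,5): no bracket -> illegal
(2,6): flips 1 -> legal
(3,2): no bracket -> illegal
(3,6): flips 1 -> legal
(4,2): flips 1 -> legal
(4,5): no bracket -> illegal
(4,6): flips 1 -> legal
(5,2): flips 1 -> legal
(5,3): flips 1 -> legal
(5,4): no bracket -> illegal
W mobility = 6

Answer: B=5 W=6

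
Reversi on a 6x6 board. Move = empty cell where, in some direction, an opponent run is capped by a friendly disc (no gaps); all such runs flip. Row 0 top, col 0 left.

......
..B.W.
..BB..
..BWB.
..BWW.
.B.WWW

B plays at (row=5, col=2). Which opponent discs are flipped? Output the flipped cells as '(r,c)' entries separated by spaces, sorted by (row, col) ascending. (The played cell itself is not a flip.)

Dir NW: first cell '.' (not opp) -> no flip
Dir N: first cell 'B' (not opp) -> no flip
Dir NE: opp run (4,3) capped by B -> flip
Dir W: first cell 'B' (not opp) -> no flip
Dir E: opp run (5,3) (5,4) (5,5), next=edge -> no flip
Dir SW: edge -> no flip
Dir S: edge -> no flip
Dir SE: edge -> no flip

Answer: (4,3)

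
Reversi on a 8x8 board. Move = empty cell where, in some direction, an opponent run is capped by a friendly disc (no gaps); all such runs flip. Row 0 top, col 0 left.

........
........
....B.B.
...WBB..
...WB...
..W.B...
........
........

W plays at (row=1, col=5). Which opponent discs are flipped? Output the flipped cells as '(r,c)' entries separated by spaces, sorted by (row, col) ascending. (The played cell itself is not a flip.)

Answer: (2,4)

Derivation:
Dir NW: first cell '.' (not opp) -> no flip
Dir N: first cell '.' (not opp) -> no flip
Dir NE: first cell '.' (not opp) -> no flip
Dir W: first cell '.' (not opp) -> no flip
Dir E: first cell '.' (not opp) -> no flip
Dir SW: opp run (2,4) capped by W -> flip
Dir S: first cell '.' (not opp) -> no flip
Dir SE: opp run (2,6), next='.' -> no flip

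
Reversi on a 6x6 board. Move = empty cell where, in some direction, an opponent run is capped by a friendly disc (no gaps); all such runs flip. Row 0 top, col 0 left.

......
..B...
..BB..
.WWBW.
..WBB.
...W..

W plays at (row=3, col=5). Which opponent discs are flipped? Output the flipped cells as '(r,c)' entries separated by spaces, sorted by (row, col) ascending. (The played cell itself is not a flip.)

Answer: (4,4)

Derivation:
Dir NW: first cell '.' (not opp) -> no flip
Dir N: first cell '.' (not opp) -> no flip
Dir NE: edge -> no flip
Dir W: first cell 'W' (not opp) -> no flip
Dir E: edge -> no flip
Dir SW: opp run (4,4) capped by W -> flip
Dir S: first cell '.' (not opp) -> no flip
Dir SE: edge -> no flip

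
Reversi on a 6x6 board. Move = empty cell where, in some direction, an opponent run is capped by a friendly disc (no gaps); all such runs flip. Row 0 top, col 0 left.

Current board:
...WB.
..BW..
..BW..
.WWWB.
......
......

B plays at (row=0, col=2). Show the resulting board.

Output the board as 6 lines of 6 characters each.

Place B at (0,2); scan 8 dirs for brackets.
Dir NW: edge -> no flip
Dir N: edge -> no flip
Dir NE: edge -> no flip
Dir W: first cell '.' (not opp) -> no flip
Dir E: opp run (0,3) capped by B -> flip
Dir SW: first cell '.' (not opp) -> no flip
Dir S: first cell 'B' (not opp) -> no flip
Dir SE: opp run (1,3), next='.' -> no flip
All flips: (0,3)

Answer: ..BBB.
..BW..
..BW..
.WWWB.
......
......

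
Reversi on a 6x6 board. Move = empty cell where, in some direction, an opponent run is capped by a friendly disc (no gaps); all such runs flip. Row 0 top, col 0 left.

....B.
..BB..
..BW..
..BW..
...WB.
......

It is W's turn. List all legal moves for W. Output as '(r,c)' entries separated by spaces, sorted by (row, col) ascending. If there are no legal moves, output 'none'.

Answer: (0,1) (0,3) (1,1) (2,1) (3,1) (4,1) (4,5) (5,5)

Derivation:
(0,1): flips 1 -> legal
(0,2): no bracket -> illegal
(0,3): flips 1 -> legal
(0,5): no bracket -> illegal
(1,1): flips 1 -> legal
(1,4): no bracket -> illegal
(1,5): no bracket -> illegal
(2,1): flips 2 -> legal
(2,4): no bracket -> illegal
(3,1): flips 1 -> legal
(3,4): no bracket -> illegal
(3,5): no bracket -> illegal
(4,1): flips 1 -> legal
(4,2): no bracket -> illegal
(4,5): flips 1 -> legal
(5,3): no bracket -> illegal
(5,4): no bracket -> illegal
(5,5): flips 1 -> legal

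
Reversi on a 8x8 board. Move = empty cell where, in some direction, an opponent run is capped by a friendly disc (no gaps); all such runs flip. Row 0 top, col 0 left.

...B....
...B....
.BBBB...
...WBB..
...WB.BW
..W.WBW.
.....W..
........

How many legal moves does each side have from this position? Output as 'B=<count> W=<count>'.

Answer: B=8 W=7

Derivation:
-- B to move --
(3,2): flips 1 -> legal
(3,6): no bracket -> illegal
(3,7): no bracket -> illegal
(4,1): no bracket -> illegal
(4,2): flips 2 -> legal
(4,5): no bracket -> illegal
(5,1): no bracket -> illegal
(5,3): flips 3 -> legal
(5,7): flips 1 -> legal
(6,1): flips 2 -> legal
(6,2): no bracket -> illegal
(6,3): no bracket -> illegal
(6,4): flips 1 -> legal
(6,6): flips 1 -> legal
(6,7): no bracket -> illegal
(7,4): no bracket -> illegal
(7,5): flips 1 -> legal
(7,6): no bracket -> illegal
B mobility = 8
-- W to move --
(0,2): no bracket -> illegal
(0,4): no bracket -> illegal
(1,0): no bracket -> illegal
(1,1): flips 1 -> legal
(1,2): no bracket -> illegal
(1,4): flips 3 -> legal
(1,5): flips 1 -> legal
(2,0): no bracket -> illegal
(2,5): flips 1 -> legal
(2,6): no bracket -> illegal
(3,0): no bracket -> illegal
(3,1): no bracket -> illegal
(3,2): no bracket -> illegal
(3,6): flips 3 -> legal
(3,7): no bracket -> illegal
(4,5): flips 3 -> legal
(5,3): no bracket -> illegal
(5,7): no bracket -> illegal
(6,4): no bracket -> illegal
(6,6): flips 2 -> legal
W mobility = 7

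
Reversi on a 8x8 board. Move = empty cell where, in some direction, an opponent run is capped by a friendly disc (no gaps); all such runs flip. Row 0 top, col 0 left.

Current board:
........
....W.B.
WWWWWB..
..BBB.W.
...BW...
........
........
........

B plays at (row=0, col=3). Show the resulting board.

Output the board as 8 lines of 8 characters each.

Answer: ...B....
....B.B.
WWWWWB..
..BBB.W.
...BW...
........
........
........

Derivation:
Place B at (0,3); scan 8 dirs for brackets.
Dir NW: edge -> no flip
Dir N: edge -> no flip
Dir NE: edge -> no flip
Dir W: first cell '.' (not opp) -> no flip
Dir E: first cell '.' (not opp) -> no flip
Dir SW: first cell '.' (not opp) -> no flip
Dir S: first cell '.' (not opp) -> no flip
Dir SE: opp run (1,4) capped by B -> flip
All flips: (1,4)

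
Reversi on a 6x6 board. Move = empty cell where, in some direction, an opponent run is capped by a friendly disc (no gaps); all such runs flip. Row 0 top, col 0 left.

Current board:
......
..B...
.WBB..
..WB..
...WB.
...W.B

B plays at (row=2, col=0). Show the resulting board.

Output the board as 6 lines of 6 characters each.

Answer: ......
..B...
BBBB..
..WB..
...WB.
...W.B

Derivation:
Place B at (2,0); scan 8 dirs for brackets.
Dir NW: edge -> no flip
Dir N: first cell '.' (not opp) -> no flip
Dir NE: first cell '.' (not opp) -> no flip
Dir W: edge -> no flip
Dir E: opp run (2,1) capped by B -> flip
Dir SW: edge -> no flip
Dir S: first cell '.' (not opp) -> no flip
Dir SE: first cell '.' (not opp) -> no flip
All flips: (2,1)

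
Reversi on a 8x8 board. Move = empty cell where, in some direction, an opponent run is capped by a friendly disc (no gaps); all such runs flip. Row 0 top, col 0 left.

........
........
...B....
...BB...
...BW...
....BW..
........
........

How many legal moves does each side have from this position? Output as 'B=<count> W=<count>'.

-- B to move --
(3,5): no bracket -> illegal
(4,5): flips 1 -> legal
(4,6): no bracket -> illegal
(5,3): no bracket -> illegal
(5,6): flips 1 -> legal
(6,4): no bracket -> illegal
(6,5): no bracket -> illegal
(6,6): flips 2 -> legal
B mobility = 3
-- W to move --
(1,2): no bracket -> illegal
(1,3): no bracket -> illegal
(1,4): no bracket -> illegal
(2,2): flips 1 -> legal
(2,4): flips 1 -> legal
(2,5): no bracket -> illegal
(3,2): no bracket -> illegal
(3,5): no bracket -> illegal
(4,2): flips 1 -> legal
(4,5): no bracket -> illegal
(5,2): no bracket -> illegal
(5,3): flips 1 -> legal
(6,3): no bracket -> illegal
(6,4): flips 1 -> legal
(6,5): no bracket -> illegal
W mobility = 5

Answer: B=3 W=5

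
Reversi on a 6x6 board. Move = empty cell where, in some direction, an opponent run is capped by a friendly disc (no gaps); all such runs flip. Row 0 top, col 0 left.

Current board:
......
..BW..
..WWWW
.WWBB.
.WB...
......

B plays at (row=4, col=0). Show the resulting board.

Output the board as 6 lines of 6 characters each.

Place B at (4,0); scan 8 dirs for brackets.
Dir NW: edge -> no flip
Dir N: first cell '.' (not opp) -> no flip
Dir NE: opp run (3,1) (2,2) (1,3), next='.' -> no flip
Dir W: edge -> no flip
Dir E: opp run (4,1) capped by B -> flip
Dir SW: edge -> no flip
Dir S: first cell '.' (not opp) -> no flip
Dir SE: first cell '.' (not opp) -> no flip
All flips: (4,1)

Answer: ......
..BW..
..WWWW
.WWBB.
BBB...
......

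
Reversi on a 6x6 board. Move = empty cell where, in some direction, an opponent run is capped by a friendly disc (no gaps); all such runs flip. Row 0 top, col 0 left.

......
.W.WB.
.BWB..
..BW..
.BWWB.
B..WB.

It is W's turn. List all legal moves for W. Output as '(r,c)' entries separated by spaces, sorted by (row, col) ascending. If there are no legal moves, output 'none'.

(0,3): no bracket -> illegal
(0,4): no bracket -> illegal
(0,5): no bracket -> illegal
(1,0): flips 2 -> legal
(1,2): no bracket -> illegal
(1,5): flips 1 -> legal
(2,0): flips 1 -> legal
(2,4): flips 1 -> legal
(2,5): no bracket -> illegal
(3,0): no bracket -> illegal
(3,1): flips 2 -> legal
(3,4): no bracket -> illegal
(3,5): flips 1 -> legal
(4,0): flips 1 -> legal
(4,5): flips 1 -> legal
(5,1): no bracket -> illegal
(5,2): no bracket -> illegal
(5,5): flips 2 -> legal

Answer: (1,0) (1,5) (2,0) (2,4) (3,1) (3,5) (4,0) (4,5) (5,5)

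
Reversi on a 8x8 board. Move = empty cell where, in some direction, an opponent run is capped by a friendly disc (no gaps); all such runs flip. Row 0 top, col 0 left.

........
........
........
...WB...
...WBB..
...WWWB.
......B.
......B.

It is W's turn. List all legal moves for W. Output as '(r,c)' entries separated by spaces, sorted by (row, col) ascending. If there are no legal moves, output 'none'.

Answer: (2,4) (2,5) (3,5) (3,6) (4,6) (5,7) (7,7)

Derivation:
(2,3): no bracket -> illegal
(2,4): flips 2 -> legal
(2,5): flips 1 -> legal
(3,5): flips 3 -> legal
(3,6): flips 1 -> legal
(4,6): flips 2 -> legal
(4,7): no bracket -> illegal
(5,7): flips 1 -> legal
(6,5): no bracket -> illegal
(6,7): no bracket -> illegal
(7,5): no bracket -> illegal
(7,7): flips 1 -> legal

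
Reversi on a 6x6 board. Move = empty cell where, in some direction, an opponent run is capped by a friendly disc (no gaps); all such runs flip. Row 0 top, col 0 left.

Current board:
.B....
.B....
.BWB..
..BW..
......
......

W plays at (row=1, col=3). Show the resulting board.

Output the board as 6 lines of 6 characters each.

Place W at (1,3); scan 8 dirs for brackets.
Dir NW: first cell '.' (not opp) -> no flip
Dir N: first cell '.' (not opp) -> no flip
Dir NE: first cell '.' (not opp) -> no flip
Dir W: first cell '.' (not opp) -> no flip
Dir E: first cell '.' (not opp) -> no flip
Dir SW: first cell 'W' (not opp) -> no flip
Dir S: opp run (2,3) capped by W -> flip
Dir SE: first cell '.' (not opp) -> no flip
All flips: (2,3)

Answer: .B....
.B.W..
.BWW..
..BW..
......
......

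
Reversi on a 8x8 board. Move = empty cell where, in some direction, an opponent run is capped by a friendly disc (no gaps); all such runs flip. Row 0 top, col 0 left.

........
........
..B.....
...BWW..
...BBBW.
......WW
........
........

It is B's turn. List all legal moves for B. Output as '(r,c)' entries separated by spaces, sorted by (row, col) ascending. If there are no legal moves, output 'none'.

Answer: (2,3) (2,4) (2,5) (2,6) (3,6) (4,7) (6,7)

Derivation:
(2,3): flips 1 -> legal
(2,4): flips 1 -> legal
(2,5): flips 2 -> legal
(2,6): flips 1 -> legal
(3,6): flips 2 -> legal
(3,7): no bracket -> illegal
(4,7): flips 1 -> legal
(5,5): no bracket -> illegal
(6,5): no bracket -> illegal
(6,6): no bracket -> illegal
(6,7): flips 1 -> legal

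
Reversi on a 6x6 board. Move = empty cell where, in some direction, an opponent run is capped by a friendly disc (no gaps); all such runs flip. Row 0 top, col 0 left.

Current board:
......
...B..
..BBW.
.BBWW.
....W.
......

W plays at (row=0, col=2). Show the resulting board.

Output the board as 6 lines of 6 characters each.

Answer: ..W...
...W..
..BBW.
.BBWW.
....W.
......

Derivation:
Place W at (0,2); scan 8 dirs for brackets.
Dir NW: edge -> no flip
Dir N: edge -> no flip
Dir NE: edge -> no flip
Dir W: first cell '.' (not opp) -> no flip
Dir E: first cell '.' (not opp) -> no flip
Dir SW: first cell '.' (not opp) -> no flip
Dir S: first cell '.' (not opp) -> no flip
Dir SE: opp run (1,3) capped by W -> flip
All flips: (1,3)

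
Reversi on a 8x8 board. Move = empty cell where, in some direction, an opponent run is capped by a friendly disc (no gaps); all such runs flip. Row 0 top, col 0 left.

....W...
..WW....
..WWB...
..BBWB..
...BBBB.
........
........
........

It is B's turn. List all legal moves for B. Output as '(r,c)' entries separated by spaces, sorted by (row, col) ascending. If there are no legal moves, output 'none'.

Answer: (0,1) (0,2) (0,3) (1,1) (1,4) (2,1) (2,5)

Derivation:
(0,1): flips 3 -> legal
(0,2): flips 3 -> legal
(0,3): flips 2 -> legal
(0,5): no bracket -> illegal
(1,1): flips 1 -> legal
(1,4): flips 1 -> legal
(1,5): no bracket -> illegal
(2,1): flips 2 -> legal
(2,5): flips 1 -> legal
(3,1): no bracket -> illegal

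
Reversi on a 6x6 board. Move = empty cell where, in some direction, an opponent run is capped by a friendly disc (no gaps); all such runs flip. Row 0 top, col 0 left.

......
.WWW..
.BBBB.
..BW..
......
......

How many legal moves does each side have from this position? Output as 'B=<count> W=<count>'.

-- B to move --
(0,0): flips 1 -> legal
(0,1): flips 2 -> legal
(0,2): flips 2 -> legal
(0,3): flips 2 -> legal
(0,4): flips 1 -> legal
(1,0): no bracket -> illegal
(1,4): no bracket -> illegal
(2,0): no bracket -> illegal
(3,4): flips 1 -> legal
(4,2): flips 1 -> legal
(4,3): flips 1 -> legal
(4,4): flips 1 -> legal
B mobility = 9
-- W to move --
(1,0): no bracket -> illegal
(1,4): no bracket -> illegal
(1,5): flips 1 -> legal
(2,0): no bracket -> illegal
(2,5): no bracket -> illegal
(3,0): flips 1 -> legal
(3,1): flips 3 -> legal
(3,4): flips 1 -> legal
(3,5): flips 1 -> legal
(4,1): no bracket -> illegal
(4,2): flips 2 -> legal
(4,3): no bracket -> illegal
W mobility = 6

Answer: B=9 W=6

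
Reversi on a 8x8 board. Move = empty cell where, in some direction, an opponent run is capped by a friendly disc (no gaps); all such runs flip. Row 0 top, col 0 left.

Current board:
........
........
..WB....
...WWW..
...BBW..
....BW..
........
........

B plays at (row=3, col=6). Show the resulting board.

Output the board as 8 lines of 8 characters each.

Place B at (3,6); scan 8 dirs for brackets.
Dir NW: first cell '.' (not opp) -> no flip
Dir N: first cell '.' (not opp) -> no flip
Dir NE: first cell '.' (not opp) -> no flip
Dir W: opp run (3,5) (3,4) (3,3), next='.' -> no flip
Dir E: first cell '.' (not opp) -> no flip
Dir SW: opp run (4,5) capped by B -> flip
Dir S: first cell '.' (not opp) -> no flip
Dir SE: first cell '.' (not opp) -> no flip
All flips: (4,5)

Answer: ........
........
..WB....
...WWWB.
...BBB..
....BW..
........
........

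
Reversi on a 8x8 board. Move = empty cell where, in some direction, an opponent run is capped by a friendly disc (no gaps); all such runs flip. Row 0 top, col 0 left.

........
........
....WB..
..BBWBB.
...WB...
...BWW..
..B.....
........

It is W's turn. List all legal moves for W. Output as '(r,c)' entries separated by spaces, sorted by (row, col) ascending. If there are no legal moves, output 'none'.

(1,4): no bracket -> illegal
(1,5): no bracket -> illegal
(1,6): flips 1 -> legal
(2,1): flips 1 -> legal
(2,2): flips 2 -> legal
(2,3): flips 1 -> legal
(2,6): flips 1 -> legal
(2,7): no bracket -> illegal
(3,1): flips 2 -> legal
(3,7): flips 2 -> legal
(4,1): no bracket -> illegal
(4,2): flips 1 -> legal
(4,5): flips 1 -> legal
(4,6): flips 1 -> legal
(4,7): no bracket -> illegal
(5,1): no bracket -> illegal
(5,2): flips 1 -> legal
(6,1): no bracket -> illegal
(6,3): flips 1 -> legal
(6,4): no bracket -> illegal
(7,1): no bracket -> illegal
(7,2): no bracket -> illegal
(7,3): no bracket -> illegal

Answer: (1,6) (2,1) (2,2) (2,3) (2,6) (3,1) (3,7) (4,2) (4,5) (4,6) (5,2) (6,3)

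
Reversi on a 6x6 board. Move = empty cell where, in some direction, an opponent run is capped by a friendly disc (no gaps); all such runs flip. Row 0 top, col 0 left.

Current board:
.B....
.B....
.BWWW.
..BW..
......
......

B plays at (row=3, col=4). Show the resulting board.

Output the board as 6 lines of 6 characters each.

Place B at (3,4); scan 8 dirs for brackets.
Dir NW: opp run (2,3), next='.' -> no flip
Dir N: opp run (2,4), next='.' -> no flip
Dir NE: first cell '.' (not opp) -> no flip
Dir W: opp run (3,3) capped by B -> flip
Dir E: first cell '.' (not opp) -> no flip
Dir SW: first cell '.' (not opp) -> no flip
Dir S: first cell '.' (not opp) -> no flip
Dir SE: first cell '.' (not opp) -> no flip
All flips: (3,3)

Answer: .B....
.B....
.BWWW.
..BBB.
......
......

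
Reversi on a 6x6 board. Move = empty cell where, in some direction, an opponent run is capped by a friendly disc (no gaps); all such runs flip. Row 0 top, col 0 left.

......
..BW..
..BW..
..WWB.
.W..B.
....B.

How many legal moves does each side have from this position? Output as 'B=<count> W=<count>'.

Answer: B=5 W=8

Derivation:
-- B to move --
(0,2): no bracket -> illegal
(0,3): no bracket -> illegal
(0,4): flips 1 -> legal
(1,4): flips 1 -> legal
(2,1): no bracket -> illegal
(2,4): flips 1 -> legal
(3,0): no bracket -> illegal
(3,1): flips 2 -> legal
(4,0): no bracket -> illegal
(4,2): flips 1 -> legal
(4,3): no bracket -> illegal
(5,0): no bracket -> illegal
(5,1): no bracket -> illegal
(5,2): no bracket -> illegal
B mobility = 5
-- W to move --
(0,1): flips 1 -> legal
(0,2): flips 2 -> legal
(0,3): no bracket -> illegal
(1,1): flips 2 -> legal
(2,1): flips 1 -> legal
(2,4): no bracket -> illegal
(2,5): no bracket -> illegal
(3,1): flips 1 -> legal
(3,5): flips 1 -> legal
(4,3): no bracket -> illegal
(4,5): flips 1 -> legal
(5,3): no bracket -> illegal
(5,5): flips 1 -> legal
W mobility = 8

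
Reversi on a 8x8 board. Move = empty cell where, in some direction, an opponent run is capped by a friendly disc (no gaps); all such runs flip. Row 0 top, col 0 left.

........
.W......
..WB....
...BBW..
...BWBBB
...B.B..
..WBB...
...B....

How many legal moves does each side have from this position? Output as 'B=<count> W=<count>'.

Answer: B=10 W=6

Derivation:
-- B to move --
(0,0): flips 2 -> legal
(0,1): no bracket -> illegal
(0,2): no bracket -> illegal
(1,0): no bracket -> illegal
(1,2): no bracket -> illegal
(1,3): no bracket -> illegal
(2,0): no bracket -> illegal
(2,1): flips 1 -> legal
(2,4): flips 1 -> legal
(2,5): flips 1 -> legal
(2,6): flips 2 -> legal
(3,1): no bracket -> illegal
(3,2): no bracket -> illegal
(3,6): flips 1 -> legal
(5,1): flips 1 -> legal
(5,2): no bracket -> illegal
(5,4): flips 1 -> legal
(6,1): flips 1 -> legal
(7,1): flips 1 -> legal
(7,2): no bracket -> illegal
B mobility = 10
-- W to move --
(1,2): no bracket -> illegal
(1,3): no bracket -> illegal
(1,4): no bracket -> illegal
(2,4): flips 2 -> legal
(2,5): no bracket -> illegal
(3,2): flips 2 -> legal
(3,6): no bracket -> illegal
(3,7): no bracket -> illegal
(4,2): flips 1 -> legal
(5,2): no bracket -> illegal
(5,4): no bracket -> illegal
(5,6): no bracket -> illegal
(5,7): flips 1 -> legal
(6,5): flips 4 -> legal
(6,6): flips 1 -> legal
(7,2): no bracket -> illegal
(7,4): no bracket -> illegal
(7,5): no bracket -> illegal
W mobility = 6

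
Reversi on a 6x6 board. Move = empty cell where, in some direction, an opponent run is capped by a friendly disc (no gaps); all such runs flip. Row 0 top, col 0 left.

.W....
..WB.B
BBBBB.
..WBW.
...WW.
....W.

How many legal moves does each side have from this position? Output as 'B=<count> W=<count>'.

Answer: B=10 W=5

Derivation:
-- B to move --
(0,0): no bracket -> illegal
(0,2): flips 1 -> legal
(0,3): flips 1 -> legal
(1,0): no bracket -> illegal
(1,1): flips 1 -> legal
(2,5): no bracket -> illegal
(3,1): flips 1 -> legal
(3,5): flips 1 -> legal
(4,1): flips 1 -> legal
(4,2): flips 1 -> legal
(4,5): flips 1 -> legal
(5,2): no bracket -> illegal
(5,3): flips 1 -> legal
(5,5): flips 1 -> legal
B mobility = 10
-- W to move --
(0,2): no bracket -> illegal
(0,3): flips 3 -> legal
(0,4): no bracket -> illegal
(0,5): no bracket -> illegal
(1,0): flips 1 -> legal
(1,1): flips 2 -> legal
(1,4): flips 3 -> legal
(2,5): no bracket -> illegal
(3,0): flips 1 -> legal
(3,1): no bracket -> illegal
(3,5): no bracket -> illegal
(4,2): no bracket -> illegal
W mobility = 5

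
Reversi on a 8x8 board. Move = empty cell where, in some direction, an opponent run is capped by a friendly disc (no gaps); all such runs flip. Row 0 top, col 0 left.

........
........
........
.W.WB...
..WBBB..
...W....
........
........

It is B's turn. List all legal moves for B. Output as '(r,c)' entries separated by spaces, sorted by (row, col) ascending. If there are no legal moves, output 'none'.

(2,0): no bracket -> illegal
(2,1): no bracket -> illegal
(2,2): flips 1 -> legal
(2,3): flips 1 -> legal
(2,4): no bracket -> illegal
(3,0): no bracket -> illegal
(3,2): flips 1 -> legal
(4,0): no bracket -> illegal
(4,1): flips 1 -> legal
(5,1): no bracket -> illegal
(5,2): no bracket -> illegal
(5,4): no bracket -> illegal
(6,2): flips 1 -> legal
(6,3): flips 1 -> legal
(6,4): no bracket -> illegal

Answer: (2,2) (2,3) (3,2) (4,1) (6,2) (6,3)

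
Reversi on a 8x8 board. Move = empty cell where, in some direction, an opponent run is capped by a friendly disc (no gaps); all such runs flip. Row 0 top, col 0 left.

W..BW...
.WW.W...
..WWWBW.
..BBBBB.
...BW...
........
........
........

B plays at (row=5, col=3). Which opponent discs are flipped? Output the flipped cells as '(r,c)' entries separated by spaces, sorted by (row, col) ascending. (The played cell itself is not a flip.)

Dir NW: first cell '.' (not opp) -> no flip
Dir N: first cell 'B' (not opp) -> no flip
Dir NE: opp run (4,4) capped by B -> flip
Dir W: first cell '.' (not opp) -> no flip
Dir E: first cell '.' (not opp) -> no flip
Dir SW: first cell '.' (not opp) -> no flip
Dir S: first cell '.' (not opp) -> no flip
Dir SE: first cell '.' (not opp) -> no flip

Answer: (4,4)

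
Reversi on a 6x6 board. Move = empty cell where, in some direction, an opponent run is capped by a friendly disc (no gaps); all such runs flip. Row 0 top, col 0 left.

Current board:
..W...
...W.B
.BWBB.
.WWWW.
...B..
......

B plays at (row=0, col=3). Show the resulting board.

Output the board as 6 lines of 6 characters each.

Answer: ..WB..
...B.B
.BWBB.
.WWWW.
...B..
......

Derivation:
Place B at (0,3); scan 8 dirs for brackets.
Dir NW: edge -> no flip
Dir N: edge -> no flip
Dir NE: edge -> no flip
Dir W: opp run (0,2), next='.' -> no flip
Dir E: first cell '.' (not opp) -> no flip
Dir SW: first cell '.' (not opp) -> no flip
Dir S: opp run (1,3) capped by B -> flip
Dir SE: first cell '.' (not opp) -> no flip
All flips: (1,3)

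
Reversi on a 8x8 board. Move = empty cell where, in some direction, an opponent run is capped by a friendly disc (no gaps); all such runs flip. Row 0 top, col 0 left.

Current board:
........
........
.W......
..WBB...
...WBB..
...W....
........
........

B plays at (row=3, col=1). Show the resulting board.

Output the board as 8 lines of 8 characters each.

Answer: ........
........
.W......
.BBBB...
...WBB..
...W....
........
........

Derivation:
Place B at (3,1); scan 8 dirs for brackets.
Dir NW: first cell '.' (not opp) -> no flip
Dir N: opp run (2,1), next='.' -> no flip
Dir NE: first cell '.' (not opp) -> no flip
Dir W: first cell '.' (not opp) -> no flip
Dir E: opp run (3,2) capped by B -> flip
Dir SW: first cell '.' (not opp) -> no flip
Dir S: first cell '.' (not opp) -> no flip
Dir SE: first cell '.' (not opp) -> no flip
All flips: (3,2)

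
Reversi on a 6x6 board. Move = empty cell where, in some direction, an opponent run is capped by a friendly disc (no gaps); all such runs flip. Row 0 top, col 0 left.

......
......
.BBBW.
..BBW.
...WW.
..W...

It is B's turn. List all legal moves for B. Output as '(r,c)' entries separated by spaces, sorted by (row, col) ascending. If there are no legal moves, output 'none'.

(1,3): no bracket -> illegal
(1,4): no bracket -> illegal
(1,5): flips 1 -> legal
(2,5): flips 1 -> legal
(3,5): flips 1 -> legal
(4,1): no bracket -> illegal
(4,2): no bracket -> illegal
(4,5): flips 1 -> legal
(5,1): no bracket -> illegal
(5,3): flips 1 -> legal
(5,4): flips 1 -> legal
(5,5): flips 1 -> legal

Answer: (1,5) (2,5) (3,5) (4,5) (5,3) (5,4) (5,5)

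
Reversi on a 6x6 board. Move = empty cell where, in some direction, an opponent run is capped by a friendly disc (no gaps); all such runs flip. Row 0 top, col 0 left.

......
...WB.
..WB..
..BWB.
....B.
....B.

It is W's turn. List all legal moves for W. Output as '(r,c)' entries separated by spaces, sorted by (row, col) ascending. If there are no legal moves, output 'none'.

(0,3): no bracket -> illegal
(0,4): no bracket -> illegal
(0,5): no bracket -> illegal
(1,2): no bracket -> illegal
(1,5): flips 1 -> legal
(2,1): no bracket -> illegal
(2,4): flips 1 -> legal
(2,5): no bracket -> illegal
(3,1): flips 1 -> legal
(3,5): flips 1 -> legal
(4,1): no bracket -> illegal
(4,2): flips 1 -> legal
(4,3): no bracket -> illegal
(4,5): no bracket -> illegal
(5,3): no bracket -> illegal
(5,5): flips 1 -> legal

Answer: (1,5) (2,4) (3,1) (3,5) (4,2) (5,5)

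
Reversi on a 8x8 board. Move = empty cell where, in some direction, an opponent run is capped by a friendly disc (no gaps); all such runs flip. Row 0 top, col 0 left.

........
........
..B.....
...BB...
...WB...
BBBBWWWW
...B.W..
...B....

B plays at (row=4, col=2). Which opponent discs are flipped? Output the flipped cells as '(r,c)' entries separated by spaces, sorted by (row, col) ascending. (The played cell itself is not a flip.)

Dir NW: first cell '.' (not opp) -> no flip
Dir N: first cell '.' (not opp) -> no flip
Dir NE: first cell 'B' (not opp) -> no flip
Dir W: first cell '.' (not opp) -> no flip
Dir E: opp run (4,3) capped by B -> flip
Dir SW: first cell 'B' (not opp) -> no flip
Dir S: first cell 'B' (not opp) -> no flip
Dir SE: first cell 'B' (not opp) -> no flip

Answer: (4,3)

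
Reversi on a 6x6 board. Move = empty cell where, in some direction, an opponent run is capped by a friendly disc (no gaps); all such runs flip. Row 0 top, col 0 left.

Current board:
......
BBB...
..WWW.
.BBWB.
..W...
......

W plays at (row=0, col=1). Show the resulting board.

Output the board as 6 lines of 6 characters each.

Place W at (0,1); scan 8 dirs for brackets.
Dir NW: edge -> no flip
Dir N: edge -> no flip
Dir NE: edge -> no flip
Dir W: first cell '.' (not opp) -> no flip
Dir E: first cell '.' (not opp) -> no flip
Dir SW: opp run (1,0), next=edge -> no flip
Dir S: opp run (1,1), next='.' -> no flip
Dir SE: opp run (1,2) capped by W -> flip
All flips: (1,2)

Answer: .W....
BBW...
..WWW.
.BBWB.
..W...
......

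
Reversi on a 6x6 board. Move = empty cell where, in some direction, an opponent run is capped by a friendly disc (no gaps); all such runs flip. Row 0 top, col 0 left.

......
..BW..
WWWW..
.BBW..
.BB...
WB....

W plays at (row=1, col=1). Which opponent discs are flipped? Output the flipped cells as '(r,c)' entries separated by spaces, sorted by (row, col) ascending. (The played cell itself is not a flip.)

Dir NW: first cell '.' (not opp) -> no flip
Dir N: first cell '.' (not opp) -> no flip
Dir NE: first cell '.' (not opp) -> no flip
Dir W: first cell '.' (not opp) -> no flip
Dir E: opp run (1,2) capped by W -> flip
Dir SW: first cell 'W' (not opp) -> no flip
Dir S: first cell 'W' (not opp) -> no flip
Dir SE: first cell 'W' (not opp) -> no flip

Answer: (1,2)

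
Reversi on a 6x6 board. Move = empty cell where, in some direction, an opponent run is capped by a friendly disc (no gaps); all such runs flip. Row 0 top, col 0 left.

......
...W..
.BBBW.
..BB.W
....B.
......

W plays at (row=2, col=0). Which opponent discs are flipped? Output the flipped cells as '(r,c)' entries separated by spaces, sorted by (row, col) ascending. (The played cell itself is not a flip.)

Answer: (2,1) (2,2) (2,3)

Derivation:
Dir NW: edge -> no flip
Dir N: first cell '.' (not opp) -> no flip
Dir NE: first cell '.' (not opp) -> no flip
Dir W: edge -> no flip
Dir E: opp run (2,1) (2,2) (2,3) capped by W -> flip
Dir SW: edge -> no flip
Dir S: first cell '.' (not opp) -> no flip
Dir SE: first cell '.' (not opp) -> no flip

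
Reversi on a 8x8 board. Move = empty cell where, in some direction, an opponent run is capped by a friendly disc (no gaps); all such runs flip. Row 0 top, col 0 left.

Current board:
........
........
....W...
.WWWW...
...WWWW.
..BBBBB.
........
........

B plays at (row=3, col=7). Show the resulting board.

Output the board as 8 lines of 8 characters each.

Place B at (3,7); scan 8 dirs for brackets.
Dir NW: first cell '.' (not opp) -> no flip
Dir N: first cell '.' (not opp) -> no flip
Dir NE: edge -> no flip
Dir W: first cell '.' (not opp) -> no flip
Dir E: edge -> no flip
Dir SW: opp run (4,6) capped by B -> flip
Dir S: first cell '.' (not opp) -> no flip
Dir SE: edge -> no flip
All flips: (4,6)

Answer: ........
........
....W...
.WWWW..B
...WWWB.
..BBBBB.
........
........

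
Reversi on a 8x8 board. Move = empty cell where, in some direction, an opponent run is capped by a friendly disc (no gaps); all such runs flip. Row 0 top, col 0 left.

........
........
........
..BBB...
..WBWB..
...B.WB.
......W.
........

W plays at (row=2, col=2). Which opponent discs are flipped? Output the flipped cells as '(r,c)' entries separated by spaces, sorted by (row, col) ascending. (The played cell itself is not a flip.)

Answer: (3,2) (3,3)

Derivation:
Dir NW: first cell '.' (not opp) -> no flip
Dir N: first cell '.' (not opp) -> no flip
Dir NE: first cell '.' (not opp) -> no flip
Dir W: first cell '.' (not opp) -> no flip
Dir E: first cell '.' (not opp) -> no flip
Dir SW: first cell '.' (not opp) -> no flip
Dir S: opp run (3,2) capped by W -> flip
Dir SE: opp run (3,3) capped by W -> flip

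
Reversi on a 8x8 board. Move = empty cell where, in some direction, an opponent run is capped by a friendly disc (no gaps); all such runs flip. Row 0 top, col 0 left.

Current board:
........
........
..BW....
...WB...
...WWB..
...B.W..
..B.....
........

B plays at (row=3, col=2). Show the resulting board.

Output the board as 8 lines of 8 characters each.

Place B at (3,2); scan 8 dirs for brackets.
Dir NW: first cell '.' (not opp) -> no flip
Dir N: first cell 'B' (not opp) -> no flip
Dir NE: opp run (2,3), next='.' -> no flip
Dir W: first cell '.' (not opp) -> no flip
Dir E: opp run (3,3) capped by B -> flip
Dir SW: first cell '.' (not opp) -> no flip
Dir S: first cell '.' (not opp) -> no flip
Dir SE: opp run (4,3), next='.' -> no flip
All flips: (3,3)

Answer: ........
........
..BW....
..BBB...
...WWB..
...B.W..
..B.....
........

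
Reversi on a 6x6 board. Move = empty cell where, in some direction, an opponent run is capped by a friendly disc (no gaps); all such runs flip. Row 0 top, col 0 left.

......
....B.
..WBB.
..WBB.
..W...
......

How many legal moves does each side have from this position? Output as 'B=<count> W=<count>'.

Answer: B=5 W=5

Derivation:
-- B to move --
(1,1): flips 1 -> legal
(1,2): no bracket -> illegal
(1,3): no bracket -> illegal
(2,1): flips 1 -> legal
(3,1): flips 1 -> legal
(4,1): flips 1 -> legal
(4,3): no bracket -> illegal
(5,1): flips 1 -> legal
(5,2): no bracket -> illegal
(5,3): no bracket -> illegal
B mobility = 5
-- W to move --
(0,3): no bracket -> illegal
(0,4): no bracket -> illegal
(0,5): flips 2 -> legal
(1,2): no bracket -> illegal
(1,3): no bracket -> illegal
(1,5): flips 2 -> legal
(2,5): flips 2 -> legal
(3,5): flips 2 -> legal
(4,3): no bracket -> illegal
(4,4): flips 1 -> legal
(4,5): no bracket -> illegal
W mobility = 5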